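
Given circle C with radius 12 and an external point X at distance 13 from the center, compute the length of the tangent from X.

The tangent, radius, and line from the external point to the center form a right triangle.
The right angle is where the tangent meets the radius.
By the Pythagorean theorem: tangent² + 12² = 13²
tangent² = 169 - 144 = 25
tangent = 5

5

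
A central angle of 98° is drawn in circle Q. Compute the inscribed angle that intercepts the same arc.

Inscribed angle = 98° / 2 = 49° (inscribed angle theorem).

49°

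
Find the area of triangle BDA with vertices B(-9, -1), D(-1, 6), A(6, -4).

Shoelace: Area = (1/2)|-9(6--4) + -1(-4--1) + 6(-1-6)| = (1/2)(129) = 129/2

129/2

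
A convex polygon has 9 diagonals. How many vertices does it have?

Using d = n(n - 3)/2, we solve 9 = n(n - 3)/2.
So n(n - 3) = 18.
Testing n = 6: 6 * 3 = 18 = 18. Correct.
The polygon has 6 sides.

6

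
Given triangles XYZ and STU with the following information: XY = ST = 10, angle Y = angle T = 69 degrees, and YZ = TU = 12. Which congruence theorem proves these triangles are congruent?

The given information provides:
XY = ST = 10, angle Y = angle T = 69 degrees, and YZ = TU = 12
This matches the SAS congruence theorem.
Two pairs of corresponding sides and the included angle are equal (Side-Angle-Side).

SAS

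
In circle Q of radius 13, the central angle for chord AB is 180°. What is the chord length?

Chord length = 2r sin(θ/2)
= 2 × 13 × sin(180°/2)
= 2 × 13 × sin(90°)
= 26

26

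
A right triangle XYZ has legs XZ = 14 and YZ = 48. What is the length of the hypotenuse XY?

By the Pythagorean theorem: XY^2 = XZ^2 + YZ^2
XY^2 = 14^2 + 48^2 = 196 + 2304 = 2500
XY = sqrt(2500) = 50

50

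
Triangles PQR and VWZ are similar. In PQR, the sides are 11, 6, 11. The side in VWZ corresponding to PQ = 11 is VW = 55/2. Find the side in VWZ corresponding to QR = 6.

Similar triangles have proportional sides. Setting up the proportion:
VW / PQ = WZ / QR
55/2 / 11 = WZ / 6
WZ = 6 * 55/2 / 11 = 15.

15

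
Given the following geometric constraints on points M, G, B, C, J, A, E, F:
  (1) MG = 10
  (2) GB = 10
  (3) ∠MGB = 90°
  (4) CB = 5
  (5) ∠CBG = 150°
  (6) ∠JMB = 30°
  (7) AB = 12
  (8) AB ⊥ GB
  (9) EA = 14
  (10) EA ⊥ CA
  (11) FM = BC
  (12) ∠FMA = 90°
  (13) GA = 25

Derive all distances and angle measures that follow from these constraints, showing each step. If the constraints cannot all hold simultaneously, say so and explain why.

These constraints are not satisfiable: by the triangle inequality in triangle BGA, (2) GB = 10 and (7) AB = 12 force GA ≤ 10 + 12 = 22, but (13) says GA = 25. No planar figure meets all of them, so nothing further can be derived.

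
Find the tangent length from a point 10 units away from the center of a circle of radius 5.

tangent = √(d² - r²) = √(10² - 5²) = √(100 - 25) = √75 = 5*sqrt(3)

5*sqrt(3)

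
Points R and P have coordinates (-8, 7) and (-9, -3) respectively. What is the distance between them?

d = sqrt((-9 - -8)^2 + (-3 - 7)^2)
d = sqrt(-1^2 + -10^2)
d = sqrt(1 + 100)
d = sqrt(101)

sqrt(101)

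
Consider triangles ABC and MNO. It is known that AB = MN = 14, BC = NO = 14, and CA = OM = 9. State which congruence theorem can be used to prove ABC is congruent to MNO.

The given information matches SSS: All three pairs of corresponding sides are equal (Side-Side-Side).

SSS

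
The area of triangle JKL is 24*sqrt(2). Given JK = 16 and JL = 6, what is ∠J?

From the SAS area formula Area = (1/2)ab sin(C), rearranging gives sin(C) = 2*Area/(ab).
sin(C) = 2 * 24*sqrt(2) / (96) = sqrt(2)/2.
Therefore C = arcsin(sqrt(2)/2) = 45°.
Since sin(180° - C) = sin(C), the obtuse angle 135° gives the same area, so C = 45° or C = 135°.

45° or 135°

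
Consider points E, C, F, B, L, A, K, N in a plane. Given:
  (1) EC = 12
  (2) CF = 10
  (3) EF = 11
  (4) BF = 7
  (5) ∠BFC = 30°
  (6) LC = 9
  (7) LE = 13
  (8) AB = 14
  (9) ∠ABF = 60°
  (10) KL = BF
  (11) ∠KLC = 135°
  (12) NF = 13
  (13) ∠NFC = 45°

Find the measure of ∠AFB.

Step 1: By the law of cosines on triangle FBA: FA² = 7² + 14² − 2·7·14·cos(60°) = 147, so FA = 7·√3.
Step 2: By the inverse law of cosines on triangle AFB: cos(∠AFB) = ((7·√3)² + 7² − 14²) / (2·7·√3·7) = 0/169.74 = 0, so ∠AFB = 90°.

Therefore, the measure of angle ∠AFB = 90°.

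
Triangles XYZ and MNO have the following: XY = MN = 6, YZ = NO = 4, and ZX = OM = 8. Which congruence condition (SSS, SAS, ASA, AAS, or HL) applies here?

The given information matches SSS: All three pairs of corresponding sides are equal (Side-Side-Side).

SSS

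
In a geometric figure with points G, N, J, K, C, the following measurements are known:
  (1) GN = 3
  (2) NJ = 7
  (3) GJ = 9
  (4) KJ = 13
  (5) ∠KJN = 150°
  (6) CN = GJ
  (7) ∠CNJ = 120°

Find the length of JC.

From the given relations: CN = GJ = 9.
Step 1: By the law of cosines on triangle JNC: JC² = 7² + 9² − 2·7·9·cos(120°) = 193, so JC = √193.

Therefore, the length of JC = √193.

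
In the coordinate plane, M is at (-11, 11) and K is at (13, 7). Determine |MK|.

The horizontal distance is |13 - -11| = 24 and the vertical distance is |7 - 11| = 4.
By the Pythagorean theorem, d = sqrt(24^2 + 4^2) = sqrt(592) = 4*sqrt(37).

4*sqrt(37)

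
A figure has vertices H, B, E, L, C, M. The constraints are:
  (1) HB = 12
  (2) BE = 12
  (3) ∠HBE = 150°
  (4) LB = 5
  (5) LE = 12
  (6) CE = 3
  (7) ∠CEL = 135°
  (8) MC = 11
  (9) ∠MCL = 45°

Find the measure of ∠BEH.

Step 1: By the law of cosines on triangle EBH: EH² = 12² + 12² − 2·12·12·cos(150°) = 537.42, so EH ≈ 23.18.
Step 2: By the inverse law of cosines on triangle BEH: cos(∠BEH) = (12² + 23.18² − 12²) / (2·12·23.18) = 537.42/556.37 = 0.9659, so ∠BEH = 15°.

Therefore, the measure of angle ∠BEH = 15°.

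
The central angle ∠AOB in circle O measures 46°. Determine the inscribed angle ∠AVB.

Inscribed angle = 46° / 2 = 23° (inscribed angle theorem).

23°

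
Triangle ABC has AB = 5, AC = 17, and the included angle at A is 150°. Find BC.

By the law of cosines: BC^2 = AB^2 + AC^2 - 2*AB*AC*cos(A)
BC^2 = 5^2 + 17^2 - 2*5*17*cos(150°)
BC^2 = 25 + 289 - 170*(-sqrt(3)/2)
BC^2 = 85*sqrt(3) + 314
BC = sqrt(85*sqrt(3) + 314)

sqrt(85*sqrt(3) + 314)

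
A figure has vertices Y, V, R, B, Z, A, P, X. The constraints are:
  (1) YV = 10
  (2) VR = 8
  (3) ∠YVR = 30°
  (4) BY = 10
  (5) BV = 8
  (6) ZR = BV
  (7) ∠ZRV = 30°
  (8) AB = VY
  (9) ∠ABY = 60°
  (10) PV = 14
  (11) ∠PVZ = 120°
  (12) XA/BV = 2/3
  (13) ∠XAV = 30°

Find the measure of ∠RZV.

From the given relations: ZR = BV = 8.
Step 1: By the law of cosines on triangle ZRV: ZV² = 8² + 8² − 2·8·8·cos(30°) = 17.15, so ZV ≈ 4.14.
Step 2: By the inverse law of cosines on triangle RZV: cos(∠RZV) = (8² + 4.14² − 8²) / (2·8·4.14) = 17.15/66.26 = 0.2588, so ∠RZV = 75°.

Therefore, the measure of angle ∠RZV = 75°.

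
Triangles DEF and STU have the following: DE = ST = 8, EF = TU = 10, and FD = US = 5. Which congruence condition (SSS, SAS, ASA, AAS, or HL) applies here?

The given information provides:
DE = ST = 8, EF = TU = 10, and FD = US = 5
This matches the SSS congruence theorem.
All three pairs of corresponding sides are equal (Side-Side-Side).

SSS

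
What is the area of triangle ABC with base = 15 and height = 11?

A triangle's area is half the area of a rectangle with the same base and height.
Area = (1/2) * 15 * 11 = 165/2.

165/2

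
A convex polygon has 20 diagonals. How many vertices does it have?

Using d = n(n - 3)/2, we solve 20 = n(n - 3)/2.
So n(n - 3) = 40.
Testing n = 8: 8 * 5 = 40 = 40. Correct.
The polygon has 8 sides.

8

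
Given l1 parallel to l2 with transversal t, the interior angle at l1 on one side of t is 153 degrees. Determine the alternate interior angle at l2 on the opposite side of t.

Alternate interior angles are equal: 153 degrees.

153 degrees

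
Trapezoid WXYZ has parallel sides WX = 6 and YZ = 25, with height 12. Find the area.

A trapezoid's area equals the midsegment times the height.
The midsegment is (6 + 25) / 2 = 31/2.
Area = 31/2 * 12 = 186.

186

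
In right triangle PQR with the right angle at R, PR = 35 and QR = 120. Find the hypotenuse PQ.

PQ = sqrt(35^2 + 120^2) = sqrt(15625) = 125

125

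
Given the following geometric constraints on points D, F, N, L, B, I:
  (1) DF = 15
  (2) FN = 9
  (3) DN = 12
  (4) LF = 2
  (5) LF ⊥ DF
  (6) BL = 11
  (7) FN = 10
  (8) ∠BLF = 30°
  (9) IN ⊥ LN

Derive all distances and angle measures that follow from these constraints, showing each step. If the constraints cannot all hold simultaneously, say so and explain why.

These constraints are not satisfiable: (2) FN = 9 and (7) FN = 10 assign two different lengths to the same segment. No planar figure meets all of them, so nothing further can be derived.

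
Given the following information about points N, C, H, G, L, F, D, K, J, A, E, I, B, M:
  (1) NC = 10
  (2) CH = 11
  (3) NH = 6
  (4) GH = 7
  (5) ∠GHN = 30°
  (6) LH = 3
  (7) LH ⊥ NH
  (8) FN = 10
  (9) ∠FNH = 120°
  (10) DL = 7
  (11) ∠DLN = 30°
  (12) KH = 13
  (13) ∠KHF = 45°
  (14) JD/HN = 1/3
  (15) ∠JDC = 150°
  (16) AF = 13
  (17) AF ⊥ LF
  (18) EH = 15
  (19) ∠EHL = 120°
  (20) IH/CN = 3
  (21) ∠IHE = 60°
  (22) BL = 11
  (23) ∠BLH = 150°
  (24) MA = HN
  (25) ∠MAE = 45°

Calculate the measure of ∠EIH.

From the given relations: IH = 3·CN = 3·10 = 30.
Step 1: By the law of cosines on triangle IHE: IE² = 30² + 15² − 2·30·15·cos(60°) = 675, so IE = 15·√3.
Step 2: By the inverse law of cosines on triangle EIH: cos(∠EIH) = ((15·√3)² + 30² − 15²) / (2·15·√3·30) = 1350/1558.85 = 0.866, so ∠EIH = 30°.

Therefore, the measure of angle ∠EIH = 30°.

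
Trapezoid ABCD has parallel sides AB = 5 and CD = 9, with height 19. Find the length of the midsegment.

The midsegment (median) of a trapezoid connects the midpoints of the non-parallel sides.
Its length is the average of the two bases: (5 + 9) / 2 = 7.

7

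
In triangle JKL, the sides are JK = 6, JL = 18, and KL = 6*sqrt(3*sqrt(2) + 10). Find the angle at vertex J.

By the inverse law of cosines: cos(J) = (JK² + JL² - KL²) / (2 × JK × JL)
cos(J) = (6² + 18² - (6*sqrt(3*sqrt(2) + 10))²) / (2 × 6 × 18)
cos(J) = (36 + 324 - (108*sqrt(2) + 360)) / 216
cos(J) = -sqrt(2)/2
J = arccos(-sqrt(2)/2) = 135°

135°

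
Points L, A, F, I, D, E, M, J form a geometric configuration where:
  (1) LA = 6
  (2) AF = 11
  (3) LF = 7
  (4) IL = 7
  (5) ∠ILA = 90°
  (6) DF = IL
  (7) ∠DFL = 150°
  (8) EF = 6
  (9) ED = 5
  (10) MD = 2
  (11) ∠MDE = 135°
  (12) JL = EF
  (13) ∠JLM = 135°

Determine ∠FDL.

From the given relations: DF = IL = 7.
Step 1: By the law of cosines on triangle DFL: DL² = 7² + 7² − 2·7·7·cos(150°) = 182.87, so DL ≈ 13.52.
Step 2: By the inverse law of cosines on triangle FDL: cos(∠FDL) = (7² + 13.52² − 7²) / (2·7·13.52) = 182.87/189.32 = 0.9659, so ∠FDL = 15°.

Therefore, the measure of angle ∠FDL = 15°.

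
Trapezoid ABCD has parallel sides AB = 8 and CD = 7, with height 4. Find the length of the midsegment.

midsegment = (8 + 7) / 2 = 15 / 2 = 15/2

15/2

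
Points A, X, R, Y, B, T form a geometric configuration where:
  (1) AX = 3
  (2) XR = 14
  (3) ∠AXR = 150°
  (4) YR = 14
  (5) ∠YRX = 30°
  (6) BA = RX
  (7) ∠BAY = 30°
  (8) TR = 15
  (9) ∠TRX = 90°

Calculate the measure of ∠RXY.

Step 1: By the law of cosines on triangle XRY: XY² = 14² + 14² − 2·14·14·cos(30°) = 52.52, so XY ≈ 7.25.
Step 2: By the inverse law of cosines on triangle RXY: cos(∠RXY) = (14² + 7.25² − 14²) / (2·14·7.25) = 52.52/202.91 = 0.2588, so ∠RXY = 75°.

Therefore, the measure of angle ∠RXY = 75°.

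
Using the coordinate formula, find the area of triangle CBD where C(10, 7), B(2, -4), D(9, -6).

The Shoelace formula computes the area from vertex coordinates by summing cross products.
For vertices (10,7), (2,-4), (9,-6):
Signed sum = 10*-4 - 2*7 + 2*-6 - 9*-4 + 9*7 - 10*-6
= -54 + 24 + 123 = 93
Area = (1/2)|93| = 93/2.

93/2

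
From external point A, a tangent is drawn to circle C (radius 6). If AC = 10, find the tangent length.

Let T be the point of tangency. Then CT ⊥ AT (radius ⊥ tangent).
In right triangle CTA: CA² = CT² + AT²
10² = 6² + AT²
AT² = 64, AT = 8

8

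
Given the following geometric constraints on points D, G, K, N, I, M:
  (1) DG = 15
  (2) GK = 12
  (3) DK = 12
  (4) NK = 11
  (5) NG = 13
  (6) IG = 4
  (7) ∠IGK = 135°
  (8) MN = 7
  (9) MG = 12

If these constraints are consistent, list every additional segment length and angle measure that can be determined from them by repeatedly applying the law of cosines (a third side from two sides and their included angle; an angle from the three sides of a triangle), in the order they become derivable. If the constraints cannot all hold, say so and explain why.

The constraints are consistent. Derivable facts, in order:
After 1 step:
- KI ≈ 15.1
- ∠DGK = 51.32°
- ∠DKG = 77.36°
- ∠GDK = 51.32°
- ∠GKN = 68.68°
- ∠GMN = 81.79°
- ∠GNK = 59.3°
- ∠GNM = 66.01°
- ∠KGN = 52.02°
- ∠MGN = 32.2°
After 2 steps:
- ∠GIK = 34.2°
- ∠GKI = 10.8°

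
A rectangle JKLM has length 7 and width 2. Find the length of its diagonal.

d = sqrt(7^2 + 2^2) = sqrt(53)

sqrt(53)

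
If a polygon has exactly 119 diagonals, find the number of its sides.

Using d = n(n - 3)/2, we solve 119 = n(n - 3)/2.
So n(n - 3) = 238.
Testing n = 17: 17 * 14 = 238 = 238. Correct.
The polygon has 17 sides.

17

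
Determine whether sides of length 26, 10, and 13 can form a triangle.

Check the triangle inequality: 10 + 13 = 23 ≤ 26.
Since the sum of two sides does not exceed the third, no triangle can be formed.

No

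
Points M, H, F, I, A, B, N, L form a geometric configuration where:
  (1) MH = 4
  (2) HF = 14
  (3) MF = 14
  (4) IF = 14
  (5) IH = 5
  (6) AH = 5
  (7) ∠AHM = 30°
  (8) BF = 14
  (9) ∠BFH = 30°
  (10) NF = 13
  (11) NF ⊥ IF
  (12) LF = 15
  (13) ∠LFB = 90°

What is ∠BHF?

Step 1: By the law of cosines on triangle HFB: HB² = 14² + 14² − 2·14·14·cos(30°) = 52.52, so HB ≈ 7.25.
Step 2: By the inverse law of cosines on triangle BHF: cos(∠BHF) = (7.25² + 14² − 14²) / (2·7.25·14) = 52.52/202.91 = 0.2588, so ∠BHF = 75°.

Therefore, the measure of angle ∠BHF = 75°.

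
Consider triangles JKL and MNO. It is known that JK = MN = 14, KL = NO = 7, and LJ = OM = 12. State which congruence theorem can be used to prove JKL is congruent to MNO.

Consider the given information: JK = MN = 14, KL = NO = 7, and LJ = OM = 12
This is not SAS or AAS: SAS requires two sides and the included angle between them. AAS requires two angles and a non-included side.
The correct criterion is SSS. All three pairs of corresponding sides are equal (Side-Side-Side).

SSS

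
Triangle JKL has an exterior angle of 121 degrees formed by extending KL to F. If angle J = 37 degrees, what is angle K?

angle K = 121 - 37 = 84 degrees (exterior angle theorem).

84 degrees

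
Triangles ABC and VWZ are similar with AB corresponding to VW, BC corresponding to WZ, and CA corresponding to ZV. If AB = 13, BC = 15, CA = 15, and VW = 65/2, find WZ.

Similar triangles have proportional sides. Setting up the proportion:
VW / AB = WZ / BC
65/2 / 13 = WZ / 15
WZ = 15 * 65/2 / 13 = 75/2.

75/2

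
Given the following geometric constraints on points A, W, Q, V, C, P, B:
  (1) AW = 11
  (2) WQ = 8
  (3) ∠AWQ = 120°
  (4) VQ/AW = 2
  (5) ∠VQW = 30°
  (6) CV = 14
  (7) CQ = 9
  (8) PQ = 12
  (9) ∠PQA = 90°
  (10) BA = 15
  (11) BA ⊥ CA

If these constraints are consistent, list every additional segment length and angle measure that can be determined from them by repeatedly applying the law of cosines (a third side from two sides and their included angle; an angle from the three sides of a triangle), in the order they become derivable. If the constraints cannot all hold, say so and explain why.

The constraints are consistent. Derivable facts, in order:
After 1 step:
- AQ ≈ 16.52
- WV ≈ 15.59
- ∠CQV = 21.28°
- ∠CVQ = 13.49°
- ∠QCV = 145.23°
After 2 steps:
- AP ≈ 20.42
- ∠AQW = 35.21°
- ∠QAW = 24.79°
- ∠QVW = 14.86°
- ∠QWV = 135.14°
After 3 steps:
- ∠APQ = 54.01°
- ∠PAQ = 35.99°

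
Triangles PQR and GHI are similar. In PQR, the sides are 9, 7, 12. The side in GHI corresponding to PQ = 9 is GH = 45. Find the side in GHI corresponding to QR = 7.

Similar triangles have proportional sides. Setting up the proportion:
GH / PQ = HI / QR
45 / 9 = HI / 7
HI = 7 * 45 / 9 = 35.

35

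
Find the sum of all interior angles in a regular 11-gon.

The sum of interior angles of an n-sided polygon is (n - 2) * 180.
For n = 11: (11 - 2) * 180 = 9 * 180 = 1620 degrees.

1620 degrees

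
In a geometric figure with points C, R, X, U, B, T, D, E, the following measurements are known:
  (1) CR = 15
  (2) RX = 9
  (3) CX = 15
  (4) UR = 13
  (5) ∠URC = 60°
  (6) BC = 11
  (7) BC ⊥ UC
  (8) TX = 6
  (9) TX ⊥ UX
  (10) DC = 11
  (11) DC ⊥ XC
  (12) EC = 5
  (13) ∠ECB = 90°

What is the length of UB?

Step 1: By the law of cosines on triangle URC: UC² = 13² + 15² − 2·13·15·cos(60°) = 199, so UC = √199.
Step 2: By the law of cosines on triangle UCB: UB² = √199² + 11² − 2·√199·11·cos(90°) = 320, so UB = 8·√5.

Therefore, the length of UB = 8·√5.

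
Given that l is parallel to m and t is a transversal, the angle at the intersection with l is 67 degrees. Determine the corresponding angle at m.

Corresponding angles are equal: 67 degrees.

67 degrees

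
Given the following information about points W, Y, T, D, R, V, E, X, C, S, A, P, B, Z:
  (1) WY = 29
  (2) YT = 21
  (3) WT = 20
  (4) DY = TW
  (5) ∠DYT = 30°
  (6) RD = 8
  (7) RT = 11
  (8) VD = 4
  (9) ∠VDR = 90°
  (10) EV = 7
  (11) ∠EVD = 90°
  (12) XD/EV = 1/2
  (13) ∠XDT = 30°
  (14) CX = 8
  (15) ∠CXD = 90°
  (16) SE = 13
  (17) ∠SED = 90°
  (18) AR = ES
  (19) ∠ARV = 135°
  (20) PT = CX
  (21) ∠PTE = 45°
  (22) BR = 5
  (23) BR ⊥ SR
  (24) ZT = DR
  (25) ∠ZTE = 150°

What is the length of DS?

Step 1: By the law of cosines on triangle EVD: ED² = 7² + 4² − 2·7·4·cos(90°) = 65, so ED = √65.
Step 2: By the law of cosines on triangle DES: DS² = √65² + 13² − 2·√65·13·cos(90°) = 234, so DS = 3·√26.

Therefore, the length of DS = 3·√26.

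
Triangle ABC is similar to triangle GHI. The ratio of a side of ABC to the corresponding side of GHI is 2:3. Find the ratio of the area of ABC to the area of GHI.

Area scales with the square of linear dimensions. If every length is multiplied by 2/3, then the area is multiplied by (2/3)^2 = 4/9.
The area ratio is 4:9.

4:9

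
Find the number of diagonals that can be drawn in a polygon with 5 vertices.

Total line segments between 5 vertices = C(5,2) = 10.
Subtract the 5 sides: 10 - 5 = 5 diagonals.

5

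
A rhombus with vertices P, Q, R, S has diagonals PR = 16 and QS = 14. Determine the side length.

In a rhombus, the diagonals bisect each other perpendicularly, creating four congruent right triangles.
Each triangle has legs 8 (half of 16) and 7 (half of 14).
The hypotenuse of each right triangle is a side of the rhombus:
side = sqrt(8^2 + 7^2) = sqrt(113)

sqrt(113)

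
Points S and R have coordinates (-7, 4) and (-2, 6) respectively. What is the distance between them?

d = sqrt((-2 - -7)^2 + (6 - 4)^2)
d = sqrt(5^2 + 2^2)
d = sqrt(25 + 4)
d = sqrt(29)

sqrt(29)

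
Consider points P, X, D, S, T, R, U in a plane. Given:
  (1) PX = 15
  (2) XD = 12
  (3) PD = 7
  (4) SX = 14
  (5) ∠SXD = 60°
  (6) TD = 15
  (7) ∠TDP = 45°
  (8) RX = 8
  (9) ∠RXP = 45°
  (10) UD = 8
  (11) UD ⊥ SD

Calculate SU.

Step 1: By the law of cosines on triangle SXD: SD² = 14² + 12² − 2·14·12·cos(60°) = 172, so SD = 2·√43.
Step 2: By the law of cosines on triangle SDU: SU² = (2·√43)² + 8² − 2·2·√43·8·cos(90°) = 236, so SU = 2·√59.

Therefore, the length of SU = 2·√59.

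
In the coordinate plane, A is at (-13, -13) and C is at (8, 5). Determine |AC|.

d = sqrt((21)^2 + (18)^2) = sqrt(765) = 3*sqrt(85)

3*sqrt(85)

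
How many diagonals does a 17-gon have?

The number of diagonals in an n-gon is n(n - 3)/2.
For n = 17: 17(17 - 3)/2 = 17 × 14 / 2 = 119.

119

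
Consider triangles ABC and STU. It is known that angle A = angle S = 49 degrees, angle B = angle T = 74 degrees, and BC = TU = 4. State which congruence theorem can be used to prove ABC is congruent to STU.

Consider the given information: angle A = angle S = 49 degrees, angle B = angle T = 74 degrees, and BC = TU = 4
This is not SSS or HL: SSS requires all three pairs of sides, but we don't have that. HL only applies to right triangles with matching hypotenuse and leg.
The correct criterion is AAS. Two pairs of corresponding angles and a non-included side are equal (Angle-Angle-Side).

AAS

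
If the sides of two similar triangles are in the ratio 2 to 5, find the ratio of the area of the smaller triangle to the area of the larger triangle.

Area ratio = (side ratio)^2 = (2/5)^2 = 4:25.

4:25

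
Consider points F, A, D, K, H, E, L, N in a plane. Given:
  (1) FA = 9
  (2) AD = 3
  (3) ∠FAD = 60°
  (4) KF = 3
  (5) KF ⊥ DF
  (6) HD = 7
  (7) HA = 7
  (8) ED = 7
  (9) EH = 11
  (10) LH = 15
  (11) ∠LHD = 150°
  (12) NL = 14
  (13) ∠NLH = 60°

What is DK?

Step 1: By the law of cosines on triangle FAD: FD² = 9² + 3² − 2·9·3·cos(60°) = 63, so FD = 3·√7.
Step 2: By the law of cosines on triangle DFK: DK² = (3·√7)² + 3² − 2·3·√7·3·cos(90°) = 72, so DK = 6·√2.

Therefore, the length of DK = 6·√2.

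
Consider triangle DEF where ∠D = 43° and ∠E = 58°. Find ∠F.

angle F = 180 - 43 - 58 = 79 degrees.

79 degrees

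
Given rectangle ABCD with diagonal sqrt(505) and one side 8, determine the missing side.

The diagonal of a rectangle forms a right triangle with the two sides.
Rearranging the Pythagorean theorem: missing side = sqrt(d^2 - known^2).
= sqrt(505 - 64) = sqrt(441) = 21.

21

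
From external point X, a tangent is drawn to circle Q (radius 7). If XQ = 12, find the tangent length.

The tangent, radius, and line from the external point to the center form a right triangle.
The right angle is where the tangent meets the radius.
By the Pythagorean theorem: tangent² + 7² = 12²
tangent² = 144 - 49 = 95
tangent = sqrt(95)

sqrt(95)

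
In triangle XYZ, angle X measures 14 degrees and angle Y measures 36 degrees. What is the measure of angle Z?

angle Z = 180 - 14 - 36 = 130 degrees.

130 degrees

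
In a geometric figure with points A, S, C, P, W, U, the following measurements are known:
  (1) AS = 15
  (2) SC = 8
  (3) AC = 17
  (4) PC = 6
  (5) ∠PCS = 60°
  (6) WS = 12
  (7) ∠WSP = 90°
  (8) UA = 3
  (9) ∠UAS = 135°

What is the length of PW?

Step 1: By the law of cosines on triangle SCP: SP² = 8² + 6² − 2·8·6·cos(60°) = 52, so SP = 2·√13.
Step 2: By the law of cosines on triangle PSW: PW² = (2·√13)² + 12² − 2·2·√13·12·cos(90°) = 196, so PW = 14.

Therefore, the length of PW = 14.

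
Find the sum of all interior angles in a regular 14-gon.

The sum of interior angles of an n-sided polygon is (n - 2) * 180.
For n = 14: (14 - 2) * 180 = 12 * 180 = 2160 degrees.

2160 degrees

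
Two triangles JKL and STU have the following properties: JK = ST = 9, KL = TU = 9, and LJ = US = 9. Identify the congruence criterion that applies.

Consider the given information: JK = ST = 9, KL = TU = 9, and LJ = US = 9
This is not AAS or HL: AAS requires two angles and a non-included side. HL only applies to right triangles with matching hypotenuse and leg.
The correct criterion is SSS. All three pairs of corresponding sides are equal (Side-Side-Side).

SSS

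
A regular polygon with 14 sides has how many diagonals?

Total line segments between 14 vertices = C(14,2) = 91.
Subtract the 14 sides: 91 - 14 = 77 diagonals.

77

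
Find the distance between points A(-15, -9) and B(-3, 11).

The horizontal distance is |-3 - -15| = 12 and the vertical distance is |11 - -9| = 20.
By the Pythagorean theorem, d = sqrt(12^2 + 20^2) = sqrt(544) = 4*sqrt(34).

4*sqrt(34)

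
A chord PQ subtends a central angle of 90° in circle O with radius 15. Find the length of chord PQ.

Chord length = 2r sin(θ/2)
= 2 × 15 × sin(90°/2)
= 2 × 15 × sin(45°)
= 15*sqrt(2)

15*sqrt(2)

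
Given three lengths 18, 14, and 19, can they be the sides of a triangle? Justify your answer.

Yes.
The triangle inequality requires that the sum of any two sides exceeds the third.
Here 14 + 18 = 32 > 19, so the condition is met.

Yes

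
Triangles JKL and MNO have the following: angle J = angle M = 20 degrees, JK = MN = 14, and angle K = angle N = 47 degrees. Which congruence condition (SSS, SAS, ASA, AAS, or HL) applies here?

Consider the given information: angle J = angle M = 20 degrees, JK = MN = 14, and angle K = angle N = 47 degrees
This is not SSS or AAS: SSS requires all three pairs of sides, but we don't have that. AAS requires two angles and a non-included side.
The correct criterion is ASA. Two pairs of corresponding angles and the included side are equal (Angle-Side-Angle).

ASA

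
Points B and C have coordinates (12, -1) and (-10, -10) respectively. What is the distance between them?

The horizontal distance is |-10 - 12| = 22 and the vertical distance is |-10 - -1| = 9.
By the Pythagorean theorem, d = sqrt(22^2 + 9^2) = sqrt(565).

sqrt(565)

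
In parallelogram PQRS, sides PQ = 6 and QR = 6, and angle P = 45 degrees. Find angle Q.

Opposite sides of a parallelogram are parallel, so consecutive angles form co-interior angles on a transversal.
Co-interior angles sum to 180°, giving angle Q = 180 - 45 = 135 degrees.

135 degrees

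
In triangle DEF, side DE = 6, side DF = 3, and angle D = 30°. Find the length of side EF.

Law of cosines: EF^2 = 6^2 + 3^2 - 2(6)(3)cos(30°) = 45 - 18*sqrt(3), so EF = 3*sqrt(5 - 2*sqrt(3)).

3*sqrt(5 - 2*sqrt(3))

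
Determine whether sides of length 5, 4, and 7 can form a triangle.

Check all three triangle inequalities:
5 + 4 = 9 > 7 ✓
5 + 7 = 12 > 4 ✓
4 + 7 = 11 > 5 ✓
All conditions hold, so these sides form a valid triangle.

Yes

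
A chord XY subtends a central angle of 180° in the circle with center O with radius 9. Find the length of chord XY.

Chord = 2(9) sin(90°) = 18

18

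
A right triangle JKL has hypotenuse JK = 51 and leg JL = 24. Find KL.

By the Pythagorean theorem: KL^2 = JK^2 - JL^2
KL^2 = 51^2 - 24^2 = 2601 - 576 = 2025
KL = sqrt(2025) = 45

45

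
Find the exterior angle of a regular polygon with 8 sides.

Each exterior angle of a regular n-gon is 360 / n.
For n = 8: 360 / 8 = 45 degrees.

45 degrees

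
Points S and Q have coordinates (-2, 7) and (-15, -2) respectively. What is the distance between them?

The horizontal distance is |-15 - -2| = 13 and the vertical distance is |-2 - 7| = 9.
By the Pythagorean theorem, d = sqrt(13^2 + 9^2) = sqrt(250) = 5*sqrt(10).

5*sqrt(10)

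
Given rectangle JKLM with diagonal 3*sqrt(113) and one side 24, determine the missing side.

b = sqrt(d^2 - a^2) = sqrt(1017 - 576) = sqrt(441) = 21

21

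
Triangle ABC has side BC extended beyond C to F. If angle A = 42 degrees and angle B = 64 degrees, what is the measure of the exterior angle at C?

Exterior angle = 42 + 64 = 106 degrees (exterior angle theorem).

106 degrees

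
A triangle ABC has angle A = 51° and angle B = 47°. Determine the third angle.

The interior angles sum to 180°: angle C = 180 - 51 - 47 = 82°.
The triangle is acute (angles 51°, 47°, 82°).

82 degrees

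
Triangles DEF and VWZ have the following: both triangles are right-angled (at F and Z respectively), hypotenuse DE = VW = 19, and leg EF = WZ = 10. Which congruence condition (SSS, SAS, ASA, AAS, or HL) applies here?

The given information provides:
both triangles are right-angled (at F and Z respectively), hypotenuse DE = VW = 19, and leg EF = WZ = 10
This matches the HL congruence theorem.
The hypotenuse and one leg of two right triangles are equal (Hypotenuse-Leg).

HL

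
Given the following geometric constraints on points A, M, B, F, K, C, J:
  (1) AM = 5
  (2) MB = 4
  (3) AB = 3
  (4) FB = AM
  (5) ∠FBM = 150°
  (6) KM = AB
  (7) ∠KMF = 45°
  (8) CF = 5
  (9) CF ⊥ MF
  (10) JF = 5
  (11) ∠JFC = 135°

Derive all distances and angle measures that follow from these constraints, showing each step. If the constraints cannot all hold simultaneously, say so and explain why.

The constraints are consistent.

From the given relations:
  FB = AM = 5
  KM = AB = 3

Step 1: From MB = 4, BF = 5, and ∠MBF = 150°, by the law of cosines:
  MF² = MB² + BF² - 2·MB·BF·cos(150°) = 16 + 25 + 34.64 = 75.64
  MF ≈ 8.7

Step 2: From CF = 5, FJ = 5, and ∠CFJ = 135°, by the law of cosines:
  CJ² = CF² + FJ² - 2·CF·FJ·cos(135°) = 25 + 25 + 35.36 = 85.36
  CJ ≈ 9.24

Step 3: From AB = 3, AM = 5, BM = 4, by the inverse law of cosines:
  cos(∠BAM) = (AB² + AM² - BM²) / (2·AB·AM)
  ∠BAM = 53.13°

Step 4: From MA = 5, MB = 4, AB = 3, by the inverse law of cosines:
  cos(∠AMB) = (MA² + MB² - AB²) / (2·MA·MB)
  ∠AMB = 36.87°

Step 5: From BA = 3, BM = 4, AM = 5, by the inverse law of cosines:
  cos(∠ABM) = (BA² + BM² - AM²) / (2·BA·BM)
  ∠ABM = 90°

Step 6: From MF = 8.7, FC = 5, and ∠MFC = 90°, by the law of cosines:
  MC² = MF² + FC² - 2·MF·FC·cos(90°) = 75.64 + 25 - 0 = 100.6
  MC ≈ 10.03

Step 7: From FM = 8.7, MK = 3, and ∠FMK = 45°, by the law of cosines:
  FK² = FM² + MK² - 2·FM·MK·cos(45°) = 75.64 + 9 - 36.9 = 47.74
  FK ≈ 6.91

Step 8: From MB = 4, MF = 8.7, BF = 5, by the inverse law of cosines:
  cos(∠BMF) = (MB² + MF² - BF²) / (2·MB·MF)
  ∠BMF = 16.71°

Step 9: From FB = 5, FM = 8.7, BM = 4, by the inverse law of cosines:
  cos(∠BFM) = (FB² + FM² - BM²) / (2·FB·FM)
  ∠BFM = 13.29°

Step 10: From CF = 5, CJ = 9.24, FJ = 5, by the inverse law of cosines:
  cos(∠FCJ) = (CF² + CJ² - FJ²) / (2·CF·CJ)
  ∠FCJ = 22.5°

Step 11: From JC = 9.24, JF = 5, CF = 5, by the inverse law of cosines:
  cos(∠CJF) = (JC² + JF² - CF²) / (2·JC·JF)
  ∠CJF = 22.5°

Step 12: From MC = 10.03, MF = 8.7, CF = 5, by the inverse law of cosines:
  cos(∠CMF) = (MC² + MF² - CF²) / (2·MC·MF)
  ∠CMF = 29.89°

Step 13: From FK = 6.91, FM = 8.7, KM = 3, by the inverse law of cosines:
  cos(∠KFM) = (FK² + FM² - KM²) / (2·FK·FM)
  ∠KFM = 17.88°

Step 14: From KF = 6.91, KM = 3, FM = 8.7, by the inverse law of cosines:
  cos(∠FKM) = (KF² + KM² - FM²) / (2·KF·KM)
  ∠FKM = 117.12°

Step 15: From CF = 5, CM = 10.03, FM = 8.7, by the inverse law of cosines:
  cos(∠FCM) = (CF² + CM² - FM²) / (2·CF·CM)
  ∠FCM = 60.11°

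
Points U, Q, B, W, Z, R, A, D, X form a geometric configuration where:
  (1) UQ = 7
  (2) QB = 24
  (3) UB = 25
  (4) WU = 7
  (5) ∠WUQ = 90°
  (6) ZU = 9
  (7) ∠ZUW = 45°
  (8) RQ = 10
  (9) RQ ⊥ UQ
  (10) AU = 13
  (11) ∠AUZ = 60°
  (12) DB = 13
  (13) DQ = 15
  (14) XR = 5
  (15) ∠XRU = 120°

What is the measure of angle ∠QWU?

Step 1: By the law of cosines on triangle WUQ: WQ² = 7² + 7² − 2·7·7·cos(90°) = 98, so WQ = 7·√2.
Step 2: By the inverse law of cosines on triangle QWU: cos(∠QWU) = ((7·√2)² + 7² − 7²) / (2·7·√2·7) = 98/138.59 = 0.7071, so ∠QWU = 45°.

Therefore, the measure of angle ∠QWU = 45°.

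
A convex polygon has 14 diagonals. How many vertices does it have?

Using d = n(n - 3)/2, we solve 14 = n(n - 3)/2.
So n(n - 3) = 28.
Testing n = 7: 7 * 4 = 28 = 28. Correct.
The polygon has 7 sides.

7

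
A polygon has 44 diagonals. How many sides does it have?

Using d = n(n - 3)/2, we solve 44 = n(n - 3)/2.
So n(n - 3) = 88.
Testing n = 11: 11 * 8 = 88 = 88. Correct.
The polygon has 11 sides.

11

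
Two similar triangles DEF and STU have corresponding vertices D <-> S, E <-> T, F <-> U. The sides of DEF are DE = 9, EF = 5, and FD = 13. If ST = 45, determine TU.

Similar triangles have proportional sides. Setting up the proportion:
ST / DE = TU / EF
45 / 9 = TU / 5
TU = 5 * 45 / 9 = 25.

25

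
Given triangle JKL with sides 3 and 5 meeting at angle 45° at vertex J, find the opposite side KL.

Law of cosines: KL^2 = 3^2 + 5^2 - 2(3)(5)cos(45°) = 34 - 15*sqrt(2), so KL = sqrt(34 - 15*sqrt(2)).

sqrt(34 - 15*sqrt(2))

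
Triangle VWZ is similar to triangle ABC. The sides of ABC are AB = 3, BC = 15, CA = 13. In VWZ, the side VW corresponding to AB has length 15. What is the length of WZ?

Since the triangles are similar, the ratio of corresponding sides is constant.
Scale factor k = VW / AB = 15 / 3 = 5
WZ = k * BC = 5 * 15 = 75

75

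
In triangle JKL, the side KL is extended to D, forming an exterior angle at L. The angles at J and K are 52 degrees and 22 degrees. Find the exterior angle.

By the exterior angle theorem, an exterior angle of a triangle equals the sum of the two remote interior angles.
Exterior angle = angle J + angle K
Exterior angle = 52 + 22 = 74 degrees

74 degrees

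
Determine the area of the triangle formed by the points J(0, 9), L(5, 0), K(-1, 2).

Shoelace: Area = (1/2)|0(0-2) + 5(2-9) + -1(9-0)| = (1/2)(44) = 22

22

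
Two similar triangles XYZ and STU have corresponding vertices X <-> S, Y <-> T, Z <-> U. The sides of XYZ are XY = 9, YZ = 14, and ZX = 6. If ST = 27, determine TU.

Similar triangles have proportional sides. Setting up the proportion:
ST / XY = TU / YZ
27 / 9 = TU / 14
TU = 14 * 27 / 9 = 42.

42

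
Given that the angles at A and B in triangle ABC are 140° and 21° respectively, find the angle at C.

The interior angles sum to 180°: angle C = 180 - 140 - 21 = 19°.
The triangle is obtuse (angles 140°, 21°, 19°).

19 degrees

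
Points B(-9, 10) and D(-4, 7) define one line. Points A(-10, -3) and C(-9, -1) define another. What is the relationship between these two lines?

Slope of line 1: m1 = (7 - 10)/(-4 - -9) = -3/5 = -3/5
Slope of line 2: m2 = (-1 - -3)/(-9 - -10) = 2/1 = 2
m1 != m2 (-3/5 != 2), so not parallel.
m1 * m2 = (-3/5) * (2) = -6/5 != -1, so not perpendicular.
The lines are neither parallel nor perpendicular.

Neither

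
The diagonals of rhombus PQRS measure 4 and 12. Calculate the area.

Area of a rhombus = (d1 * d2) / 2
Area = (4 * 12) / 2
Area = 48 / 2
Area = 24

24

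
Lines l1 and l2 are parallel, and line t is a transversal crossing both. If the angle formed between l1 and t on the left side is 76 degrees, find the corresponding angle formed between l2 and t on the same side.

Corresponding angles formed by parallel lines and a transversal are equal.
The given angle is 76 degrees.
The corresponding angle = 76 degrees.

76 degrees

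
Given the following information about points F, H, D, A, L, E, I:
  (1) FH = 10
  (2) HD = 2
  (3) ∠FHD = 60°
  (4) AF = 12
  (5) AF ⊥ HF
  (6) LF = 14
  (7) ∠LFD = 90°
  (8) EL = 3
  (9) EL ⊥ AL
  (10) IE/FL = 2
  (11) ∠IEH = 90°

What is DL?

Step 1: By the law of cosines on triangle FHD: FD² = 10² + 2² − 2·10·2·cos(60°) = 84, so FD = 2·√21.
Step 2: By the law of cosines on triangle DFL: DL² = (2·√21)² + 14² − 2·2·√21·14·cos(90°) = 280, so DL = 2·√70.

Therefore, the length of DL = 2·√70.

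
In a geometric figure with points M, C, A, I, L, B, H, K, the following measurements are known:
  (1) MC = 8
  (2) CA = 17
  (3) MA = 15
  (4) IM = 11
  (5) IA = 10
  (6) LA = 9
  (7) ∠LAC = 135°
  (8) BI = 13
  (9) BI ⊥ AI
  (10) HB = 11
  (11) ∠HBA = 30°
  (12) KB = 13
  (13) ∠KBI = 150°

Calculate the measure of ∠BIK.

Step 1: By the law of cosines on triangle IBK: IK² = 13² + 13² − 2·13·13·cos(150°) = 630.72, so IK ≈ 25.11.
Step 2: By the inverse law of cosines on triangle BIK: cos(∠BIK) = (13² + 25.11² − 13²) / (2·13·25.11) = 630.72/652.97 = 0.9659, so ∠BIK = 15°.

Therefore, the measure of angle ∠BIK = 15°.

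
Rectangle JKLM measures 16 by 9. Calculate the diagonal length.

Using the Pythagorean theorem:
d² = 16² + 9² = 256 + 81 = 337
d = sqrt(337)

sqrt(337)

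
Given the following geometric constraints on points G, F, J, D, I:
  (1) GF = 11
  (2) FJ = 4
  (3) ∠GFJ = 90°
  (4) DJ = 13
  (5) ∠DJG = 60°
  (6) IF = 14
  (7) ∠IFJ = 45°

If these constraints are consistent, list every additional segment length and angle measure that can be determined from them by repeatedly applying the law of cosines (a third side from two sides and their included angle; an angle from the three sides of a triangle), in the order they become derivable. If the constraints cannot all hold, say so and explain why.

The constraints are consistent. Derivable facts, in order:
After 1 step:
- GJ = √137
- JI ≈ 11.52
After 2 steps:
- GD ≈ 12.4
- ∠FGJ = 19.98°
- ∠FIJ = 14.21°
- ∠FJG = 70.02°
- ∠FJI = 120.79°
After 3 steps:
- ∠DGJ = 65.19°
- ∠GDJ = 54.81°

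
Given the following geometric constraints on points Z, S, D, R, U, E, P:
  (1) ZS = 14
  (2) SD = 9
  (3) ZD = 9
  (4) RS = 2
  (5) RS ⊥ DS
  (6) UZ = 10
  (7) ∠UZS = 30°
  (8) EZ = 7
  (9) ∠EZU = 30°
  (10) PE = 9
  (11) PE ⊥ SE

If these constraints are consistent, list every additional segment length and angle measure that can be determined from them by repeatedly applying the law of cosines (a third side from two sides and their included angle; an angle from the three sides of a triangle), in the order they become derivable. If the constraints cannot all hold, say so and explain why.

The constraints are consistent. Derivable facts, in order:
After 1 step:
- DR = √85
- SU ≈ 7.32
- UE ≈ 5.27
- ∠DSZ = 38.94°
- ∠DZS = 38.94°
- ∠SDZ = 102.12°
After 2 steps:
- ∠DRS = 77.47°
- ∠EUZ = 41.63°
- ∠RDS = 12.53°
- ∠SUZ = 106.88°
- ∠UEZ = 108.37°
- ∠USZ = 43.12°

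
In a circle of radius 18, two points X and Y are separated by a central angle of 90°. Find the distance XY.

Chord = 2(18) sin(45°) = 18*sqrt(2)

18*sqrt(2)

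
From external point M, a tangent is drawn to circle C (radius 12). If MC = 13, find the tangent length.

Let T be the point of tangency. Then CT ⊥ MT (radius ⊥ tangent).
In right triangle CTM: CM² = CT² + MT²
13² = 12² + MT²
MT² = 25, MT = 5

5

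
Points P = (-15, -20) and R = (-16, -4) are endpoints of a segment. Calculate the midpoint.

The midpoint is the average of the coordinates:
x: (-15 + -16)/2 = -31/2
y: (-20 + -4)/2 = -12
Midpoint = (-31/2, -12)

(-31/2, -12)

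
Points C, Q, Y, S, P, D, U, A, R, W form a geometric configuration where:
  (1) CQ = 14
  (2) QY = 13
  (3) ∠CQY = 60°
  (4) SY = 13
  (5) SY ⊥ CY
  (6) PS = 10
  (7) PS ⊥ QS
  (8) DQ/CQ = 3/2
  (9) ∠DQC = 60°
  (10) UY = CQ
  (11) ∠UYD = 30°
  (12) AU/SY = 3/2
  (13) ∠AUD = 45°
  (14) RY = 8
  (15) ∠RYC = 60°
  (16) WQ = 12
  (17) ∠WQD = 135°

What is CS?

Step 1: By the law of cosines on triangle CQY: CY² = 14² + 13² − 2·14·13·cos(60°) = 183, so CY = √183.
Step 2: By the law of cosines on triangle CYS: CS² = √183² + 13² − 2·√183·13·cos(90°) = 352, so CS = 4·√22.

Therefore, the length of CS = 4·√22.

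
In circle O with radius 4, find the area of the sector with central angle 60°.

Sector area = π(4²)(1/6) = 8*pi/3

8*pi/3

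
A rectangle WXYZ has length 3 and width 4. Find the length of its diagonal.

A rectangle's diagonal splits it into two right triangles, with the diagonal as the hypotenuse.
By the Pythagorean theorem, d^2 = 3^2 + 4^2 = 25.
Therefore d = sqrt(25) = 5.

5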